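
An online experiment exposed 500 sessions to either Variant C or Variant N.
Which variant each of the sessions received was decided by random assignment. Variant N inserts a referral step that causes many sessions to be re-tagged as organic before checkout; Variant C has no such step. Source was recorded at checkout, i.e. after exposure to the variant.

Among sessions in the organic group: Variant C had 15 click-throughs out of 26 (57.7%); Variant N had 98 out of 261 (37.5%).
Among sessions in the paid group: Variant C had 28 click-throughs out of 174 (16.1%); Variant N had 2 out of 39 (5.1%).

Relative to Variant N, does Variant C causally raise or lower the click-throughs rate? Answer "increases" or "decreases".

Because the variant influences traffic source, traffic source is a post-treatment mediator, not a confounder. Stratifying on it would bias the estimate; the causal effect is the crude pooled difference.
Pooled: Variant C 21.5% vs Variant N 33.3%; Variant N is higher overall.

decreases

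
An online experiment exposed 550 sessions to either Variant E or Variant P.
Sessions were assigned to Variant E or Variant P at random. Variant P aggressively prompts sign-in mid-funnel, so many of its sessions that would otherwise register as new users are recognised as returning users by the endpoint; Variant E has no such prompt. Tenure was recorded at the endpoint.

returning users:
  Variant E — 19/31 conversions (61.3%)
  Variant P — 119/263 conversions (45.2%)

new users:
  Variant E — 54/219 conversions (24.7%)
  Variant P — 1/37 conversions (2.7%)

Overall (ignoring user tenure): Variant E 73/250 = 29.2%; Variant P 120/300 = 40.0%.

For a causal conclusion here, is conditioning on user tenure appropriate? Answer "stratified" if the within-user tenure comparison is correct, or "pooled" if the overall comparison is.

pooled

Within every user tenure level Variant E has the higher rate, yet pooled Variant P does — Simpson's reversal.
User tenure lies on the pathway variant → user tenure → outcome, so adjusting for it blocks the indirect effect. For the total causal effect of variant, use the unadjusted pooled rates.
Pooled: Variant E 29.2% vs Variant P 40.0%; Variant P is higher overall.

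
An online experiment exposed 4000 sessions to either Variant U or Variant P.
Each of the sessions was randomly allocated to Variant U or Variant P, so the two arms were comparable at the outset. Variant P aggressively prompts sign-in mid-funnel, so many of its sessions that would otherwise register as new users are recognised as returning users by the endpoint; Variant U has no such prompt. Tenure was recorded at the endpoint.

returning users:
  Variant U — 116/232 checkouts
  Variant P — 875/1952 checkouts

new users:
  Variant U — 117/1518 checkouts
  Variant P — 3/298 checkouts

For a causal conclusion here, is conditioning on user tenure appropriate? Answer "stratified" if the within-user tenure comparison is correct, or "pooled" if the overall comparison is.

The stratified and pooled comparisons disagree (Variant U wins within each user tenure; Variant P wins overall), so the answer turns on the causal role of user tenure.
Because the variant influences user tenure, user tenure is a post-treatment mediator, not a confounder. Stratifying on it would bias the estimate; the causal effect is the crude pooled difference.
Pooled: Variant U 13.3% vs Variant P 39.0%; Variant P is higher overall.

pooled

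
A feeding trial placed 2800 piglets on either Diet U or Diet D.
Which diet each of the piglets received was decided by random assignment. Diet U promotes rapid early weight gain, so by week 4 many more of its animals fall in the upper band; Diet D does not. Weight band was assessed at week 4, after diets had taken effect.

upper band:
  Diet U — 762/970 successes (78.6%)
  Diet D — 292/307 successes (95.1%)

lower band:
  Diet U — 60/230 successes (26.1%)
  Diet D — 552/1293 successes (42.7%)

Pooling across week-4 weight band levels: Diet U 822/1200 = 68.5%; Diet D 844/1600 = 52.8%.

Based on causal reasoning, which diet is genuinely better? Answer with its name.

Diet U

The week-4 weight band-specific comparison favours Diet D throughout, but the pooled figures favour Diet U. The question is whether to condition on week-4 weight band.
Week-4 weight band is recorded after the diet and is itself shifted by it — it sits on the causal path from diet to outcome. Conditioning on a mediator would strip out part of the effect we want; the pooled comparison gives the total causal effect.
Pooled: Diet U 68.5% vs Diet D 52.8%; Diet U is higher overall.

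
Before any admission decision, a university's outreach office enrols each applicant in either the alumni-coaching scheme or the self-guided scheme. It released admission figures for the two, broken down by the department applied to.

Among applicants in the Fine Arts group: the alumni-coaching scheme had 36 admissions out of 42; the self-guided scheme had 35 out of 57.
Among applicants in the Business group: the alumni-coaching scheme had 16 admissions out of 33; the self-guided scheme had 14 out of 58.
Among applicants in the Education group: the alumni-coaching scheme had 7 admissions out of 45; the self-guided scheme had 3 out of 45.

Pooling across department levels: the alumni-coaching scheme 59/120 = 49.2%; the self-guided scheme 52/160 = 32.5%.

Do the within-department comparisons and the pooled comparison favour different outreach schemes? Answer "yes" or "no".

Within each department level (Fine Arts 85.7% vs 61.4%; Business 48.5% vs 24.1%; Education 15.6% vs 6.7%), the alumni-coaching scheme has the higher rate every time. Pooled: 49.2% vs 32.5% — the alumni-coaching scheme has the higher rate overall. They agree.

no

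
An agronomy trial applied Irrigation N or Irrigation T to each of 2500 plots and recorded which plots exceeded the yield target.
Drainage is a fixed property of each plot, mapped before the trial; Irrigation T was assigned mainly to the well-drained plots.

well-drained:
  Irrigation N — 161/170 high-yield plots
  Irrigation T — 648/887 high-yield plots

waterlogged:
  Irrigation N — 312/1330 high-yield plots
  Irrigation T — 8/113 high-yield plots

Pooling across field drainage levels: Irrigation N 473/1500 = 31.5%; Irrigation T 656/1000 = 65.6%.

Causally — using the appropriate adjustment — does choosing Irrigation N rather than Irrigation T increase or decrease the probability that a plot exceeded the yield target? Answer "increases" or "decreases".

increases

Irrigation N is higher inside every field drainage stratum but Irrigation T is higher in aggregate. Whether to stratify depends on how field drainage relates to the irrigation.
Since field drainage is a pre-existing factor (not a product of the irrigation) and it affects the outcome on its own, it is a confounder. The stratified rates, not the pooled rate, identify the causal effect.
Within each level — well-drained: 94.7% vs 73.1%; waterlogged: 23.5% vs 7.1% — Irrigation N is higher every time.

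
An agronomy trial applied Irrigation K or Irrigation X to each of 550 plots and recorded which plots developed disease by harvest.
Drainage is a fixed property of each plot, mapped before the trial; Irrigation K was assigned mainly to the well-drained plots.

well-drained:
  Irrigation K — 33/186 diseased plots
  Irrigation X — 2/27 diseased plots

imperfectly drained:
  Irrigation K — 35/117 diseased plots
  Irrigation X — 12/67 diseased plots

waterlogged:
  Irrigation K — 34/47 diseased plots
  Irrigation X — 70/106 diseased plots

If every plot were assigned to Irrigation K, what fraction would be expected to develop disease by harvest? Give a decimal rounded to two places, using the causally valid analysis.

0.37

The field drainage-specific comparison favours Irrigation X throughout, but the pooled figures favour Irrigation K. The question is whether to condition on field drainage.
Here field drainage is a common cause — it drives both which irrigation a case falls under and the outcome. The crude comparison mixes populations; the stratum-specific rates are the causally relevant ones.
Standardising Irrigation K to the population field drainage mix: 0.387·33/186 + 0.335·35/117 + 0.278·34/47 = 0.370.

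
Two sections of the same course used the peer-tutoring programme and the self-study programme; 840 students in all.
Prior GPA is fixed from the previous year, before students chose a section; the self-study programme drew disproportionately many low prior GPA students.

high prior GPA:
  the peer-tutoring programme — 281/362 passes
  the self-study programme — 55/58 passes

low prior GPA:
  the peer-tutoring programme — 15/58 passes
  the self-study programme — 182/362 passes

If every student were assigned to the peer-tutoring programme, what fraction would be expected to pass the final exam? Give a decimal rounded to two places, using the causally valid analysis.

The prior GPA band-specific comparison favours the self-study programme throughout, but the pooled figures favour the peer-tutoring programme. The question is whether to condition on prior GPA band.
Since prior GPA band is a pre-existing factor (not a product of the teaching method) and it affects the outcome on its own, it is a confounder. The stratified rates, not the pooled rate, identify the causal effect.
Standardising the peer-tutoring programme to the population prior GPA band mix: 0.500·281/362 + 0.500·15/58 = 0.517.

0.52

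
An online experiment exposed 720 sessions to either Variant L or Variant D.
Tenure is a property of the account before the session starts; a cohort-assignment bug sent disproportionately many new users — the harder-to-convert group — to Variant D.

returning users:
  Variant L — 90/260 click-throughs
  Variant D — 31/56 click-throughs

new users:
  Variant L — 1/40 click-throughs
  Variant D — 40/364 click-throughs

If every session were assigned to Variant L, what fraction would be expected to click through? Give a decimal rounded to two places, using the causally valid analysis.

0.17

User tenure satisfies the back-door criterion: it is not a descendant of the variant, and it blocks the spurious path from variant to outcome. Adjusting for it (i.e., using the within-user tenure rates) gives the causal effect.
Standardising Variant L to the population user tenure mix: 0.439·90/260 + 0.561·1/40 = 0.166.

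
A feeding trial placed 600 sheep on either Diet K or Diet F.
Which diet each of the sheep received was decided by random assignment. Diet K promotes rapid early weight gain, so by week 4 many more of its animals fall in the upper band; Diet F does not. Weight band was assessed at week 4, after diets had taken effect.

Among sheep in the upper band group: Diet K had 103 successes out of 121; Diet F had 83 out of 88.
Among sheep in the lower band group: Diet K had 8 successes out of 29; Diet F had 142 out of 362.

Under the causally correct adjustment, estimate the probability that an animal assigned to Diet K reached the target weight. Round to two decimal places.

The week-4 weight band-specific comparison favours Diet F throughout, but the pooled figures favour Diet K. The question is whether to condition on week-4 weight band.
Stratifying would compare diets among sheep the diets themselves sorted into week-4 weight band groups — a form of selection on an intermediate. The unconditioned pooled rates give the total causal effect.
So P(outcome | do(Diet K)) is just the pooled rate for Diet K: 111/150 = 0.740.

0.74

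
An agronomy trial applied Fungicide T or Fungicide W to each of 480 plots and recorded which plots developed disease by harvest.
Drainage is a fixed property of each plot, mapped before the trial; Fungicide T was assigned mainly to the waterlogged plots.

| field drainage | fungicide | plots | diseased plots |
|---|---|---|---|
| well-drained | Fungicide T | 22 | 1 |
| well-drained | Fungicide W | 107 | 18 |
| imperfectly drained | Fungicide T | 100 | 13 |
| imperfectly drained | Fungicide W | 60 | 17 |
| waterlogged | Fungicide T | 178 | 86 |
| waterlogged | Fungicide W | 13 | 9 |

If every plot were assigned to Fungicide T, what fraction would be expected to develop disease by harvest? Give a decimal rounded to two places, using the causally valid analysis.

The field drainage-specific comparison favours Fungicide T throughout, but the pooled figures favour Fungicide W. The question is whether to condition on field drainage.
Field drainage is set before the fungicide has any effect — it is not caused by the fungicide — and it independently drives the outcome. That makes it a confounder, so the causal comparison is within field drainage levels.
Standardising Fungicide T to the population field drainage mix: 0.269·1/22 + 0.333·13/100 + 0.398·86/178 = 0.248.

0.25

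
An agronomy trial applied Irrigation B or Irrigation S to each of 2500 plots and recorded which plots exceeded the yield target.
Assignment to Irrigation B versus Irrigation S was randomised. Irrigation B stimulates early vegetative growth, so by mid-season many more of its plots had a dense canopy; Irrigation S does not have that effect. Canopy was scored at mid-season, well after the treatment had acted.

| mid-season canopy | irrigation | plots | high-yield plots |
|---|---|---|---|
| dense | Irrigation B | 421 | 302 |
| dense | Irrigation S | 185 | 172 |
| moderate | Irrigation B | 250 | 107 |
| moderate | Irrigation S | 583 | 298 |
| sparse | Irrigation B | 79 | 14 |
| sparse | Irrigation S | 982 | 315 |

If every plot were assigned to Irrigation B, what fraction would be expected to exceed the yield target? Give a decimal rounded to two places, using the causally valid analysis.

0.56

Mid-season canopy is recorded after the irrigation and is itself shifted by it — it sits on the causal path from irrigation to outcome. Conditioning on a mediator would strip out part of the effect we want; the pooled comparison gives the total causal effect.
So P(outcome | do(Irrigation B)) is just the pooled rate for Irrigation B: 423/750 = 0.564.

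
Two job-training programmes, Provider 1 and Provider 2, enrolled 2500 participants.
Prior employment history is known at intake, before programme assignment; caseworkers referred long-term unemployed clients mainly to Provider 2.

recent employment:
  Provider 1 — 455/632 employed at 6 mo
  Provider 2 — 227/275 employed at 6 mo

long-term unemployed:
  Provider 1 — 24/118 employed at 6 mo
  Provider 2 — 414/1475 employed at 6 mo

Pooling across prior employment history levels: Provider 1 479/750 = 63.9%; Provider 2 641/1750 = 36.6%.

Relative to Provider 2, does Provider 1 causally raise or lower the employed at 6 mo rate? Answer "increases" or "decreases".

decreases

Nothing the programme does changes prior employment history; the imbalance is an allocation artefact. With prior employment history also predicting the outcome, the pooled figure is confounded, and the within-stratum comparison is the causal one.
Within each level — recent employment: 72.0% vs 82.5%; long-term unemployed: 20.3% vs 28.1% — Provider 2 is higher every time.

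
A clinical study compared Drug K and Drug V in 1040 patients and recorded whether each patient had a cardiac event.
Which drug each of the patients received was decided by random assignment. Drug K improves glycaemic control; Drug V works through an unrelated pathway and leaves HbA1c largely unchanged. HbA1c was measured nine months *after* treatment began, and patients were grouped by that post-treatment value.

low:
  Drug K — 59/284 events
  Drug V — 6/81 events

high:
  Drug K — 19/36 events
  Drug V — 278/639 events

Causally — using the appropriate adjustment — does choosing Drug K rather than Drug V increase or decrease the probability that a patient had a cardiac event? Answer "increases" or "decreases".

decreases

The stratified and pooled comparisons disagree (Drug V wins within each HbA1c; Drug K wins overall), so the answer turns on the causal role of HbA1c.
Stratifying would compare drugs among patients the drugs themselves sorted into HbA1c groups — a form of selection on an intermediate. The unconditioned pooled rates give the total causal effect.
Pooled: Drug K 24.4% vs Drug V 39.4%; Drug K is lower overall.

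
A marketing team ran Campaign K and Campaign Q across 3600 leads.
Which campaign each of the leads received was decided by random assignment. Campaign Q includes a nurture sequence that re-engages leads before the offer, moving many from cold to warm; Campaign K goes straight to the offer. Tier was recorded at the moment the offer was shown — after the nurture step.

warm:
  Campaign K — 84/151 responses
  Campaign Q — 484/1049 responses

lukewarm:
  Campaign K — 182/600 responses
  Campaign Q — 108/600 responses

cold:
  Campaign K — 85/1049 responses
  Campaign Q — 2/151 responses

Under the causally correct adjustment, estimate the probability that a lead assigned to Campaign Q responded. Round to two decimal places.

Engagement tier here is a post-treatment variable shaped by the campaign; conditioning on it would introduce bias rather than remove it. The overall comparison is the causal one.
So P(outcome | do(Campaign Q)) is just the pooled rate for Campaign Q: 594/1800 = 0.330.

0.33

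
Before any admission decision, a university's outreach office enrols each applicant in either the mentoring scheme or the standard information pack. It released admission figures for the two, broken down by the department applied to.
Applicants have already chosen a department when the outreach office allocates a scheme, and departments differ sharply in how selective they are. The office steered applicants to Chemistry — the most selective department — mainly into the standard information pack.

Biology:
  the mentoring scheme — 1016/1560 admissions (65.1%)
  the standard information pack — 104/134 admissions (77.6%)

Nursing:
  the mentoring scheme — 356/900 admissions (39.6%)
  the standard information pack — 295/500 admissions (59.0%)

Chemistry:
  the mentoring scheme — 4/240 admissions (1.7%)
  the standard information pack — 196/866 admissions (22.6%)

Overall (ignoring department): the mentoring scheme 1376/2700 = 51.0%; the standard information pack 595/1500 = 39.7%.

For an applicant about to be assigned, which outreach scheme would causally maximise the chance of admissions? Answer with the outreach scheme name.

the standard information pack

the standard information pack is higher inside every department stratum but the mentoring scheme is higher in aggregate. Whether to stratify depends on how department relates to the outreach scheme.
Department is set before the outreach scheme has any effect — it is not caused by the outreach scheme — and it independently drives the outcome. That makes it a confounder, so the causal comparison is within department levels.
Within each level — Biology: 65.1% vs 77.6%; Nursing: 39.6% vs 59.0%; Chemistry: 1.7% vs 22.6% — the standard information pack is higher every time.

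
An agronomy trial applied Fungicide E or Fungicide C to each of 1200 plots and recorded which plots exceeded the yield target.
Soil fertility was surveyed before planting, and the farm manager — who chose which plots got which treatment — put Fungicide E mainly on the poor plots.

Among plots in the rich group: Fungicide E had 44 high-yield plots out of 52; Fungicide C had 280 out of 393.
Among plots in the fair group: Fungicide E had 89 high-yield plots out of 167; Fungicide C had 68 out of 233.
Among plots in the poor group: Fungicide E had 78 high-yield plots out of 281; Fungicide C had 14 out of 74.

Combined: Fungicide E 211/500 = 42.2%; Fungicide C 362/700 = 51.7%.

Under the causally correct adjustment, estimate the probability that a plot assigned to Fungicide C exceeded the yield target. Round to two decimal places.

The soil fertility-specific comparison favours Fungicide E throughout, but the pooled figures favour Fungicide C. The question is whether to condition on soil fertility.
Soil fertility is set before the fungicide has any effect — it is not caused by the fungicide — and it independently drives the outcome. That makes it a confounder, so the causal comparison is within soil fertility levels.
Standardising Fungicide C to the population soil fertility mix: 0.371·280/393 + 0.333·68/233 + 0.296·14/74 = 0.417.

0.42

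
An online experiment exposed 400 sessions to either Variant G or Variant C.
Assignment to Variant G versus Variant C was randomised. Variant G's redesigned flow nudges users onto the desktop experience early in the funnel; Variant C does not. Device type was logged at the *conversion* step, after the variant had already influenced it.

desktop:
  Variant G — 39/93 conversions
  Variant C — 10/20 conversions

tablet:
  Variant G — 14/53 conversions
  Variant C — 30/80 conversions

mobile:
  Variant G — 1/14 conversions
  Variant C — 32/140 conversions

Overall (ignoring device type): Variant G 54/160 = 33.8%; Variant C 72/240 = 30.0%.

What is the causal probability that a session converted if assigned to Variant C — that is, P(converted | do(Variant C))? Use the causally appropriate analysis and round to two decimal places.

0.30

The stratified and pooled comparisons disagree (Variant C wins within each device type; Variant G wins overall), so the answer turns on the causal role of device type.
Device type lies on the pathway variant → device type → outcome, so adjusting for it blocks the indirect effect. For the total causal effect of variant, use the unadjusted pooled rates.
So P(outcome | do(Variant C)) is just the pooled rate for Variant C: 72/240 = 0.300.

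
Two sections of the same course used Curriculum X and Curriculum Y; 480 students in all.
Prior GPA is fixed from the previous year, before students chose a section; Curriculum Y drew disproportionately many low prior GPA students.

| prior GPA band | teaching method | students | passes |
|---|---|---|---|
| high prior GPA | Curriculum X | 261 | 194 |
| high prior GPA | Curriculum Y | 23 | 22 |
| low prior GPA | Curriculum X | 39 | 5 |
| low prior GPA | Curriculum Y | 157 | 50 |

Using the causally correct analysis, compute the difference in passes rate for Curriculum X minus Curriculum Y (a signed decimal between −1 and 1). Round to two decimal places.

-0.20

Curriculum Y is higher inside every prior GPA band stratum but Curriculum X is higher in aggregate. Whether to stratify depends on how prior GPA band relates to the teaching method.
Here prior GPA band is a common cause — it drives both which teaching method a case falls under and the outcome. The crude comparison mixes populations; the stratum-specific rates are the causally relevant ones.
Adjusting over the population distribution of prior GPA band: 0.592·(0.743−0.957) + 0.408·(0.128−0.318) = -0.204.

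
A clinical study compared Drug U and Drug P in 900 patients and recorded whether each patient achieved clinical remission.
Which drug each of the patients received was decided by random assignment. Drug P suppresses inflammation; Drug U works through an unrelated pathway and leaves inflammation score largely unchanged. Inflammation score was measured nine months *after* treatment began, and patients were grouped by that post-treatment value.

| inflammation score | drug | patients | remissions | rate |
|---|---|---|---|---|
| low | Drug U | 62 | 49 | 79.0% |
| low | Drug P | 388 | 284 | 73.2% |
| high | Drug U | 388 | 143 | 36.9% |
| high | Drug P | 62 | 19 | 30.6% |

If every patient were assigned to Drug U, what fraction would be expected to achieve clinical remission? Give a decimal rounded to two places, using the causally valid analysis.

0.43

Inflammation score lies on the pathway drug → inflammation score → outcome, so adjusting for it blocks the indirect effect. For the total causal effect of drug, use the unadjusted pooled rates.
So P(outcome | do(Drug U)) is just the pooled rate for Drug U: 192/450 = 0.427.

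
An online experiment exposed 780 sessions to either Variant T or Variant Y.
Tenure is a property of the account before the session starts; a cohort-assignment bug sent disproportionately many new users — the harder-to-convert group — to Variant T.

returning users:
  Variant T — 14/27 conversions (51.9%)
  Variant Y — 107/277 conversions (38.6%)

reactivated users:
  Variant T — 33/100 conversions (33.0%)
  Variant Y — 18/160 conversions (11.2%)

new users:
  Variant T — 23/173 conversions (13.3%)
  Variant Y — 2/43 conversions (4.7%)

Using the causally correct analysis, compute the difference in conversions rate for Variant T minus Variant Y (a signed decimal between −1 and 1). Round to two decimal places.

+0.15

User tenure satisfies the back-door criterion: it is not a descendant of the variant, and it blocks the spurious path from variant to outcome. Adjusting for it (i.e., using the within-user tenure rates) gives the causal effect.
Adjusting over the population distribution of user tenure: 0.390·(0.519−0.386) + 0.333·(0.330−0.113) + 0.277·(0.133−0.047) = +0.148.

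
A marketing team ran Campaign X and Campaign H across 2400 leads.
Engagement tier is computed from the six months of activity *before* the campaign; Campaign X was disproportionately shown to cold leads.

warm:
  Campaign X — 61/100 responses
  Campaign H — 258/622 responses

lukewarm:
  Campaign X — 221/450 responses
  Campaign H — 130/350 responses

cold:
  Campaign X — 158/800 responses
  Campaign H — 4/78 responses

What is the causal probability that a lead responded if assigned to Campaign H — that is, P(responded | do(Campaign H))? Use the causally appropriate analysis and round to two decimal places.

The stratified and pooled comparisons disagree (Campaign X wins within each engagement tier; Campaign H wins overall), so the answer turns on the causal role of engagement tier.
Engagement tier satisfies the back-door criterion: it is not a descendant of the campaign, and it blocks the spurious path from campaign to outcome. Adjusting for it (i.e., using the within-engagement tier rates) gives the causal effect.
Standardising Campaign H to the population engagement tier mix: 0.301·258/622 + 0.333·130/350 + 0.366·4/78 = 0.267.

0.27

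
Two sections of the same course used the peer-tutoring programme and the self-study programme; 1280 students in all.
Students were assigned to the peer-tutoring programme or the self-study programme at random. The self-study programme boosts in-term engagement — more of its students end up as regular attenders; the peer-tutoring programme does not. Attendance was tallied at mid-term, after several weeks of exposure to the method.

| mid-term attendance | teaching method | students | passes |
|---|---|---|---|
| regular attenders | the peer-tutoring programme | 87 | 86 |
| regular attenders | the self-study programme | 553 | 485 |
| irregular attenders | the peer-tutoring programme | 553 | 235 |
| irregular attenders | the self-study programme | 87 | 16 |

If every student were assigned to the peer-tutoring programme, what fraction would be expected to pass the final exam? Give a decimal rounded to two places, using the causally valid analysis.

Mid-term attendance is recorded after the teaching method and is itself shifted by it — it sits on the causal path from teaching method to outcome. Conditioning on a mediator would strip out part of the effect we want; the pooled comparison gives the total causal effect.
So P(outcome | do(the peer-tutoring programme)) is just the pooled rate for the peer-tutoring programme: 321/640 = 0.502.

0.50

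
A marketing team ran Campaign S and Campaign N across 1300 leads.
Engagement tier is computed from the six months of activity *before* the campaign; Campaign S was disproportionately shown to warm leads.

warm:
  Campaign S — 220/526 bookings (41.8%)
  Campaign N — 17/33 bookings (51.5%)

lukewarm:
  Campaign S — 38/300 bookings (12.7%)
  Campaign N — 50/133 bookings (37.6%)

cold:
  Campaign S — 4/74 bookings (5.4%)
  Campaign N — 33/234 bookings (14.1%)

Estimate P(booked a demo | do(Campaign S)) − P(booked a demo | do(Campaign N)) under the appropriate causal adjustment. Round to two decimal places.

-0.15

Campaign N is higher inside every engagement tier stratum but Campaign S is higher in aggregate. Whether to stratify depends on how engagement tier relates to the campaign.
Engagement tier is set before the campaign has any effect — it is not caused by the campaign — and it independently drives the outcome. That makes it a confounder, so the causal comparison is within engagement tier levels.
Adjusting over the population distribution of engagement tier: 0.430·(0.418−0.515) + 0.333·(0.127−0.376) + 0.237·(0.054−0.141) = -0.145.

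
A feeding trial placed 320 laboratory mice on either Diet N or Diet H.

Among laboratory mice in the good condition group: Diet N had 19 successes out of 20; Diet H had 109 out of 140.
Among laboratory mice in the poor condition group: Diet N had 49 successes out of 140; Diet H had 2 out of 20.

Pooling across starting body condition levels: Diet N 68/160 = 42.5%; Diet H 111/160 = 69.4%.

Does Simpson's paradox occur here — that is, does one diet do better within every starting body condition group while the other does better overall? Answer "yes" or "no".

yes

Within each starting body condition level (good condition 95.0% vs 77.9%; poor condition 35.0% vs 10.0%), Diet N has the higher rate every time. Pooled: 42.5% vs 69.4% — Diet H has the higher rate overall. The two comparisons disagree.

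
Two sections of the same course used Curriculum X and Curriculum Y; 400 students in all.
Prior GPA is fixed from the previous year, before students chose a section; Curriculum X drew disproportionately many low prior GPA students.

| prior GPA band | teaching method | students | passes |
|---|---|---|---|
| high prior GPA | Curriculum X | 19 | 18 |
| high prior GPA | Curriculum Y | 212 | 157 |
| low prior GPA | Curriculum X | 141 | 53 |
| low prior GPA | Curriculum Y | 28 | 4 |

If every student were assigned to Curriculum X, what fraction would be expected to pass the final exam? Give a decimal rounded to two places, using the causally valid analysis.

The prior GPA band-specific comparison favours Curriculum X throughout, but the pooled figures favour Curriculum Y. The question is whether to condition on prior GPA band.
Nothing the teaching method does changes prior GPA band; the imbalance is an allocation artefact. With prior GPA band also predicting the outcome, the pooled figure is confounded, and the within-stratum comparison is the causal one.
Standardising Curriculum X to the population prior GPA band mix: 0.578·18/19 + 0.422·53/141 = 0.706.

0.71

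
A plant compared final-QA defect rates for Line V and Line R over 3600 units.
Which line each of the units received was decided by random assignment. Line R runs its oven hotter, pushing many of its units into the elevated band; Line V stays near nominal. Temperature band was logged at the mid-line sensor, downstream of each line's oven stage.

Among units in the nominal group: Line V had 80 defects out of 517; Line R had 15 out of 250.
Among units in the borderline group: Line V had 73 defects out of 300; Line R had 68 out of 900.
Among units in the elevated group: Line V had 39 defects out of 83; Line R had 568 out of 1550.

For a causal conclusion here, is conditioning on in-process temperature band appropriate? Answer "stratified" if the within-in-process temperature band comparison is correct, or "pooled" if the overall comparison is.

In-process temperature band here is a post-treatment variable shaped by the line; conditioning on it would introduce bias rather than remove it. The overall comparison is the causal one.
Pooled: Line V 21.3% vs Line R 24.1%; Line V is lower overall.

pooled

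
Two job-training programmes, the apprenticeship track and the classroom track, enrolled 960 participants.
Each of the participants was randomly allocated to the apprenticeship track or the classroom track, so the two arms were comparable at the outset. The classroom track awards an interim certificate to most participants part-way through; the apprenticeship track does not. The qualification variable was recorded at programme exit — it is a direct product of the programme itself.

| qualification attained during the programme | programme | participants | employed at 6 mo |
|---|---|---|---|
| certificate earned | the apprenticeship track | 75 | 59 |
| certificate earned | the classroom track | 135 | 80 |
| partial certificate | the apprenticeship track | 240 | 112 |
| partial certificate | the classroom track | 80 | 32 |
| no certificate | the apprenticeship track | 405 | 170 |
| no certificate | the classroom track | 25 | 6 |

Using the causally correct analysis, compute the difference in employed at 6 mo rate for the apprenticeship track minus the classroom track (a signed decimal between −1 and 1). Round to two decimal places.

-0.02

The stratified and pooled comparisons disagree (the apprenticeship track wins within each qualification attained during the programme; the classroom track wins overall), so the answer turns on the causal role of qualification attained during the programme.
Qualification attained during the programme is downstream of the programme. One should not condition on a consequence of treatment, so the overall rates are the right comparison.
The causal difference is the pooled difference: 0.474 − 0.492 = -0.018.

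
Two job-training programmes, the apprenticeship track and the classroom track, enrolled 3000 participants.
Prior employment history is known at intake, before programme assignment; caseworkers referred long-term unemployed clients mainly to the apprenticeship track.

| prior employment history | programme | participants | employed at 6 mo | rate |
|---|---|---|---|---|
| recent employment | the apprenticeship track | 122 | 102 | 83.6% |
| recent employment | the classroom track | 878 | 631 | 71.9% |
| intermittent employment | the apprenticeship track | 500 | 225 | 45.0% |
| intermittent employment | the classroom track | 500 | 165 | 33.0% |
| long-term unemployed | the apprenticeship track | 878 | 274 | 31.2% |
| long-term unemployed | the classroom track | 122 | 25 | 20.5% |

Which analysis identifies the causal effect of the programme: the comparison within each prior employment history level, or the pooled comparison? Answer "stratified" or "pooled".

Prior employment history satisfies the back-door criterion: it is not a descendant of the programme, and it blocks the spurious path from programme to outcome. Adjusting for it (i.e., using the within-prior employment history rates) gives the causal effect.
Within each level — recent employment: 83.6% vs 71.9%; intermittent employment: 45.0% vs 33.0%; long-term unemployed: 31.2% vs 20.5% — the apprenticeship track is higher every time.

stratified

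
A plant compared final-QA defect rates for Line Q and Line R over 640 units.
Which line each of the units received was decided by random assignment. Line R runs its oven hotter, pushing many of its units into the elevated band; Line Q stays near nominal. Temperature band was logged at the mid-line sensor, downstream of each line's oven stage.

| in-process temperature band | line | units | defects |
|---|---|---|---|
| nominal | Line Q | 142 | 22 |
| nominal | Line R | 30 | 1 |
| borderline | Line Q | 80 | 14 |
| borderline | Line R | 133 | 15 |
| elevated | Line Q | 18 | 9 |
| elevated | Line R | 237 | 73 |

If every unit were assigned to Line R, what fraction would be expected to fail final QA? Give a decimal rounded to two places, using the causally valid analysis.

0.22

In-process temperature band here is a post-treatment variable shaped by the line; conditioning on it would introduce bias rather than remove it. The overall comparison is the causal one.
So P(outcome | do(Line R)) is just the pooled rate for Line R: 89/400 = 0.223.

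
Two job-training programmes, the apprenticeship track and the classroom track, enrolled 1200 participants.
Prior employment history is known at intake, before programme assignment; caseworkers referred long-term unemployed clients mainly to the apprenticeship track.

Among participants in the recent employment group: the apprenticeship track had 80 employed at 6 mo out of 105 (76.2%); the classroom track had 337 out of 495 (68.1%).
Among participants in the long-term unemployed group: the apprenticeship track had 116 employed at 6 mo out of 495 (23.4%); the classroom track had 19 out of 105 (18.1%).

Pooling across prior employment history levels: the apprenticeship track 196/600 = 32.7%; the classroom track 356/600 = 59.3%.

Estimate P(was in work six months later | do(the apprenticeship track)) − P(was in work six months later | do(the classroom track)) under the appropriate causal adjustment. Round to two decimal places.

+0.07

The prior employment history-specific comparison favours the apprenticeship track throughout, but the pooled figures favour the classroom track. The question is whether to condition on prior employment history.
Prior employment history is set before the programme has any effect — it is not caused by the programme — and it independently drives the outcome. That makes it a confounder, so the causal comparison is within prior employment history levels.
Adjusting over the population distribution of prior employment history: 0.500·(0.762−0.681) + 0.500·(0.234−0.181) = +0.067.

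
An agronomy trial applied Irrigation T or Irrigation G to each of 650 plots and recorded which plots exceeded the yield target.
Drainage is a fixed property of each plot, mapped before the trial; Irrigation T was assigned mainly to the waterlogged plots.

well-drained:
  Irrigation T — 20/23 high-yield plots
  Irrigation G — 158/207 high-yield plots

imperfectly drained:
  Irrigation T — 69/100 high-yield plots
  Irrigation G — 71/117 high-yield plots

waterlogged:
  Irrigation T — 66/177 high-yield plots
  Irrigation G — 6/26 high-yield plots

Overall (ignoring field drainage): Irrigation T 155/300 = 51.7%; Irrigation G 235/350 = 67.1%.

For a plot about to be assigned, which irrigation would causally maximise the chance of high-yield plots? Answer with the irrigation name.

Here field drainage is a common cause — it drives both which irrigation a case falls under and the outcome. The crude comparison mixes populations; the stratum-specific rates are the causally relevant ones.
Within each level — well-drained: 87.0% vs 76.3%; imperfectly drained: 69.0% vs 60.7%; waterlogged: 37.3% vs 23.1% — Irrigation T is higher every time.

Irrigation T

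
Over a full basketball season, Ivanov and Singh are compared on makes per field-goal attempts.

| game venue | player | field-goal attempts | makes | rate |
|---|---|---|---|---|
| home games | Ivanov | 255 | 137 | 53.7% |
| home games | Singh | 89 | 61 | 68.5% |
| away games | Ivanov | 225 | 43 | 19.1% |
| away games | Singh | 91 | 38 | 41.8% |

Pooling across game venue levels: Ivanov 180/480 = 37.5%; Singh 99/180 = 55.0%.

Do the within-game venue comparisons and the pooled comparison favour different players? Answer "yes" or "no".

no

Within each game venue level (home games 53.7% vs 68.5%; away games 19.1% vs 41.8%), Singh has the higher rate every time. Pooled: 37.5% vs 55.0% — Singh has the higher rate overall. They agree.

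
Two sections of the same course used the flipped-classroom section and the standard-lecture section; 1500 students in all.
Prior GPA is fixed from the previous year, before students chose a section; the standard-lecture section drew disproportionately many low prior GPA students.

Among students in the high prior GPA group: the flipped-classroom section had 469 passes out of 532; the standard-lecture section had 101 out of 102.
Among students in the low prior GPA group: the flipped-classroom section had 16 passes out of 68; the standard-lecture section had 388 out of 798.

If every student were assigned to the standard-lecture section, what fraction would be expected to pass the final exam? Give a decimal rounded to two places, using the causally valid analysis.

Nothing the teaching method does changes prior GPA band; the imbalance is an allocation artefact. With prior GPA band also predicting the outcome, the pooled figure is confounded, and the within-stratum comparison is the causal one.
Standardising the standard-lecture section to the population prior GPA band mix: 0.423·101/102 + 0.577·388/798 = 0.699.

0.70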